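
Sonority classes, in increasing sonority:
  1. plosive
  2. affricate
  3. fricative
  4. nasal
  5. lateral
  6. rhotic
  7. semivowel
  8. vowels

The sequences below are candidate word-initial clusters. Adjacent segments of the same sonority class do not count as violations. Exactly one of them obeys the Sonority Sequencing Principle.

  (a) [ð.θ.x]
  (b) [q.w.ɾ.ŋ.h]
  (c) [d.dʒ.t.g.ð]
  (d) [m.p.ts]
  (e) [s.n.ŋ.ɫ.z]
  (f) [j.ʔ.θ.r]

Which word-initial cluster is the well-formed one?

a

(a) [ð.θ.x]: profile 3-3-3 — obeys.
(b) [q.w.ɾ.ŋ.h]: profile 1-7-6-4-3 — violates.
(c) [d.dʒ.t.g.ð]: profile 1-2-1-1-3 — violates.
(d) [m.p.ts]: profile 4-1-2 — violates.
(e) [s.n.ŋ.ɫ.z]: profile 3-4-4-5-3 — violates.
(f) [j.ʔ.θ.r]: profile 7-1-3-6 — violates.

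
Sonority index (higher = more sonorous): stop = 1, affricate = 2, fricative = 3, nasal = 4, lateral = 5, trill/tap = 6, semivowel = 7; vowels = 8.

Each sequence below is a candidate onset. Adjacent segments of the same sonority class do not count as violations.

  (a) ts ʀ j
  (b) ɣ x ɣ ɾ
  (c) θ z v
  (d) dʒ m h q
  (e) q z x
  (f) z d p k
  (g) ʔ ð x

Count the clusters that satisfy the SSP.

(a) 2-6-7 → obeys
(b) 3-3-3-6 → obeys
(c) 3-3-3 → obeys
(d) 2-4-3-1 → violates
(e) 1-3-3 → obeys
(f) 3-1-1-1 → violates
(g) 1-3-3 → obeys

5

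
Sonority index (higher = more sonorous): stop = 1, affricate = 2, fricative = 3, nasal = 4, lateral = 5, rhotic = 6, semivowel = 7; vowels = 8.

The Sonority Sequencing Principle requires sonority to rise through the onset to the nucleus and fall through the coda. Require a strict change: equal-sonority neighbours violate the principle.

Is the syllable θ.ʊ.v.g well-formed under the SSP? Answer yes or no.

yes

Onset: /θ/ is a fricative (sonority 3); then the nucleus /ʊ/ (sonority 8).
Onset profile 3-8 — rises to the nucleus.
Coda: /v/ is a fricative (sonority 3), /g/ is a stop (sonority 1).
Coda profile 8-3-1 — falls from the nucleus.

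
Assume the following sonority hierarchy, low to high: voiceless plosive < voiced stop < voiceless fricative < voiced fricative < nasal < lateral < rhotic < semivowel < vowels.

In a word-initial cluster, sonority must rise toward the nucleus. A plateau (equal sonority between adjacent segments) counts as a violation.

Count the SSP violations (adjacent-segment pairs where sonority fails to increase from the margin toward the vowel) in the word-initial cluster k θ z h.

/k/: voiceless plosive = 1.
/θ/: voiceless fricative = 3.
/z/: voiced fricative = 4.
/h/: voiceless fricative = 3.
/k/→/θ/: 1→3 (rises) — ok.
/θ/→/z/: 3→4 (rises) — ok.
/z/→/h/: 4→3 (does not rise) — violation.

1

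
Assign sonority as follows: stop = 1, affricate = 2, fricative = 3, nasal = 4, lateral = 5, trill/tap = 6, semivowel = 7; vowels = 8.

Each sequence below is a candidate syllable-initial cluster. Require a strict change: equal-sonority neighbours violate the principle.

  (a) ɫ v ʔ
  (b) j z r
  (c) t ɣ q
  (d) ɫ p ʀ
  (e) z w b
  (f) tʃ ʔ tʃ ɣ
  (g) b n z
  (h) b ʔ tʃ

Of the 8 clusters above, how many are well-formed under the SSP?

(a) ɫ v ʔ: profile 5-3-1 — violates.
(b) j z r: profile 7-3-6 — violates.
(c) t ɣ q: profile 1-3-1 — violates.
(d) ɫ p ʀ: profile 5-1-6 — violates.
(e) z w b: profile 3-7-1 — violates.
(f) tʃ ʔ tʃ ɣ: profile 2-1-2-3 — violates.
(g) b n z: profile 1-4-3 — violates.
(h) b ʔ tʃ: profile 1-1-2 — violates.

0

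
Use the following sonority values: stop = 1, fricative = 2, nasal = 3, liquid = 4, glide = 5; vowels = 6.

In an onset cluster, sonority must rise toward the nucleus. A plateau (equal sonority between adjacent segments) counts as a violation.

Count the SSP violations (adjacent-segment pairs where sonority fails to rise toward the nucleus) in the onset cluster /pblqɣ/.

/p/: stop = 1.
/b/: stop = 1.
/l/: liquid = 4.
/q/: stop = 1.
/ɣ/: fricative = 2.
/p/→/b/: 1→1 (plateau) — violation.
/b/→/l/: 1→4 (rises) — ok.
/l/→/q/: 4→1 (does not rise) — violation.
/q/→/ɣ/: 1→2 (rises) — ok.

2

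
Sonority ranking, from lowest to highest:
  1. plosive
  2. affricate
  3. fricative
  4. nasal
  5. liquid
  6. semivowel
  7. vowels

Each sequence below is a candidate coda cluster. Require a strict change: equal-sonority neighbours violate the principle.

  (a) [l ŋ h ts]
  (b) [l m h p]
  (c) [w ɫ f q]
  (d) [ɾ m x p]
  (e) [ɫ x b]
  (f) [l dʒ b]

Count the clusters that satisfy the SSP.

6

(a) 5-4-3-2 → obeys
(b) 5-4-3-1 → obeys
(c) 6-5-3-1 → obeys
(d) 5-4-3-1 → obeys
(e) 5-3-1 → obeys
(f) 5-2-1 → obeys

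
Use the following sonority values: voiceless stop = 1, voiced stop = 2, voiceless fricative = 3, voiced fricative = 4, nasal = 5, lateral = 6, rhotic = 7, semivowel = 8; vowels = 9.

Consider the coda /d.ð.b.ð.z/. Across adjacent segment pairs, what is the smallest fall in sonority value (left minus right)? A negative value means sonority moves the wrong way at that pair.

/d/ — voiced stop, sonority 2.
/ð/ — voiced fricative, sonority 4.
/b/ — voiced stop, sonority 2.
/ð/ — voiced fricative, sonority 4.
/z/ — voiced fricative, sonority 4.
/d/→/ð/: change -2.
/ð/→/b/: change +2.
/b/→/ð/: change -2.
/ð/→/z/: change +0.
Minimum = -2.

-2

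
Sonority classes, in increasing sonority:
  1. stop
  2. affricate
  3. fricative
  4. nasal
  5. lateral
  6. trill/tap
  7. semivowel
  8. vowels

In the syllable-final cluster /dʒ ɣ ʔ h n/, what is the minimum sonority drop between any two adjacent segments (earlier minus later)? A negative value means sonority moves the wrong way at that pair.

-2

/dʒ/ is an affricate (sonority 2).
/ɣ/ is a fricative (sonority 3).
/ʔ/ is a stop (sonority 1).
/h/ is a fricative (sonority 3).
/n/ is a nasal (sonority 4).
/dʒ/→/ɣ/: change -1.
/ɣ/→/ʔ/: change +2.
/ʔ/→/h/: change -2.
/h/→/n/: change -1.
Minimum = -2.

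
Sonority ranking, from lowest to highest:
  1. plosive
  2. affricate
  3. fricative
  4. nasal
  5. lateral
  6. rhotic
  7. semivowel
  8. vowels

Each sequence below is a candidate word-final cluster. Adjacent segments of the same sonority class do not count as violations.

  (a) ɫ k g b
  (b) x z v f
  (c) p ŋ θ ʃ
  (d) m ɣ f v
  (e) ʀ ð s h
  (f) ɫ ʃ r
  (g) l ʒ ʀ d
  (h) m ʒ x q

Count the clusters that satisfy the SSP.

5

(a) sonority 5-1-1-1: well-formed.
(b) sonority 3-3-3-3: well-formed.
(c) sonority 1-4-3-3: ill-formed.
(d) sonority 4-3-3-3: well-formed.
(e) sonority 6-3-3-3: well-formed.
(f) sonority 5-3-6: ill-formed.
(g) sonority 5-3-6-1: ill-formed.
(h) sonority 4-3-3-1: well-formed.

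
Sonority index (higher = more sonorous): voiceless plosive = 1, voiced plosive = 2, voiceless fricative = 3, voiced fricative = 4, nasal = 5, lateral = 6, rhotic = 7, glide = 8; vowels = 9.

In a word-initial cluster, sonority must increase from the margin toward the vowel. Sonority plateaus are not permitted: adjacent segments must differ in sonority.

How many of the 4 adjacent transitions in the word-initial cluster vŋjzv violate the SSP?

/v/: voiced fricative = 4.
/ŋ/: nasal = 5.
/j/: glide = 8.
/z/: voiced fricative = 4.
/v/: voiced fricative = 4.
/v/→/ŋ/: 4→5 (rises) — ok.
/ŋ/→/j/: 5→8 (rises) — ok.
/j/→/z/: 8→4 (does not rise) — violation.
/z/→/v/: 4→4 (plateau) — violation.

2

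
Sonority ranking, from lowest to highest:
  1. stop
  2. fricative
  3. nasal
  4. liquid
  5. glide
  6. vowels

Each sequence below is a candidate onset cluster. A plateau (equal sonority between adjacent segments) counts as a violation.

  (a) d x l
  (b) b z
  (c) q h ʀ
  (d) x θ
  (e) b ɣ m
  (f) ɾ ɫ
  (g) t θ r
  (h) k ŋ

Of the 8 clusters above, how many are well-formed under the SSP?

(a) d x l: profile 1-2-4 — obeys.
(b) b z: profile 1-2 — obeys.
(c) q h ʀ: profile 1-2-4 — obeys.
(d) x θ: profile 2-2 — violates.
(e) b ɣ m: profile 1-2-3 — obeys.
(f) ɾ ɫ: profile 4-4 — violates.
(g) t θ r: profile 1-2-4 — obeys.
(h) k ŋ: profile 1-3 — obeys.

6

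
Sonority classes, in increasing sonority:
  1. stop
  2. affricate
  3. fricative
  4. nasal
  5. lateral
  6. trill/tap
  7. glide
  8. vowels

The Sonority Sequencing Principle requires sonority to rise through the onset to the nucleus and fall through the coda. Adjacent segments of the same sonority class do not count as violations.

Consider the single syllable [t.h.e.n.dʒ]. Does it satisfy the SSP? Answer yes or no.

yes

Onset: /t/ is a stop (sonority 1), /h/ is a fricative (sonority 3); then the nucleus /e/ (sonority 8).
Onset profile 1-3-8 — rises to the nucleus.
Coda: /n/ is a nasal (sonority 4), /dʒ/ is an affricate (sonority 2).
Coda profile 8-4-2 — falls from the nucleus.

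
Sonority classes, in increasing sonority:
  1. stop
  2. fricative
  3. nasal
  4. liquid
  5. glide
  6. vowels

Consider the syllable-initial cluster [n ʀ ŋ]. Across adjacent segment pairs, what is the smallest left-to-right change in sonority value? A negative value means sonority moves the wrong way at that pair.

/n/: nasal = 3.
/ʀ/: liquid = 4.
/ŋ/: nasal = 3.
/n/→/ʀ/: change +1.
/ʀ/→/ŋ/: change -1.
Minimum = -1.

-1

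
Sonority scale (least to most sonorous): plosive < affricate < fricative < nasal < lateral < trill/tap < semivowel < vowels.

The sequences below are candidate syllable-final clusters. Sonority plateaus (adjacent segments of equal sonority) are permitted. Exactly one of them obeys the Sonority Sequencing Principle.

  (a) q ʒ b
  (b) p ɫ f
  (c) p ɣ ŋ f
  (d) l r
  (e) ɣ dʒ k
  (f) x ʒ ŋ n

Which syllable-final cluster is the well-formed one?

e

(a) 1-3-1 → violates
(b) 1-5-3 → violates
(c) 1-3-4-3 → violates
(d) 5-6 → violates
(e) 3-2-1 → obeys
(f) 3-3-4-4 → violates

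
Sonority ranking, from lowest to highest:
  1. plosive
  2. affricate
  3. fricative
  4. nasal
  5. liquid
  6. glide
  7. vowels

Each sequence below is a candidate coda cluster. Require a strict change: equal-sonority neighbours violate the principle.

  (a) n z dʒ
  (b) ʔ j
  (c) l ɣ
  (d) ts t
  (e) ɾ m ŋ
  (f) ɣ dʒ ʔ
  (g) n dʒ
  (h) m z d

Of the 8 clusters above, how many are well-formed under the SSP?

(a) 4-3-2 → obeys
(b) 1-6 → violates
(c) 5-3 → obeys
(d) 2-1 → obeys
(e) 5-4-4 → violates
(f) 3-2-1 → obeys
(g) 4-2 → obeys
(h) 4-3-1 → obeys

6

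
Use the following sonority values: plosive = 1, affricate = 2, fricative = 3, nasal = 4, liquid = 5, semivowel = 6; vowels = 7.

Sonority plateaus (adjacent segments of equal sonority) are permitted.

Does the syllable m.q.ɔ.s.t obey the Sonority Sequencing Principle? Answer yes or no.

no

Onset: /m/ is a nasal (sonority 4), /q/ is a plosive (sonority 1); then the nucleus /ɔ/ (sonority 7).
Onset profile 4-1-7 — does not rise throughout.
Coda: /s/ is a fricative (sonority 3), /t/ is a plosive (sonority 1).
Coda profile 7-3-1 — falls from the nucleus.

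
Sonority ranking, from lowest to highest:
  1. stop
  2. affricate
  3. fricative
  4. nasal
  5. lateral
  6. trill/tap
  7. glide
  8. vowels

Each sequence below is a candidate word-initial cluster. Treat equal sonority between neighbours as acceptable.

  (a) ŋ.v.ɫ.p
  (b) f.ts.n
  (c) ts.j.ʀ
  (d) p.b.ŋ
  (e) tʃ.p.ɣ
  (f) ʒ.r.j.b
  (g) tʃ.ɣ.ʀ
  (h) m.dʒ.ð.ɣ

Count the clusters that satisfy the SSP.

(a) 4-3-5-1 → violates
(b) 3-2-4 → violates
(c) 2-7-6 → violates
(d) 1-1-4 → obeys
(e) 2-1-3 → violates
(f) 3-6-7-1 → violates
(g) 2-3-6 → obeys
(h) 4-2-3-3 → violates

2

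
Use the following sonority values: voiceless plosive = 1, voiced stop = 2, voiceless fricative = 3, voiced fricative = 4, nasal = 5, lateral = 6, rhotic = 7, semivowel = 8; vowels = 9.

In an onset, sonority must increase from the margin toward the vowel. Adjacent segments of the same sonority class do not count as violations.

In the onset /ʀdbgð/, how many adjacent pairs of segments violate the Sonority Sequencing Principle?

1

/ʀ/ is a rhotic (sonority 7).
/d/ is a voiced stop (sonority 2).
/b/ is a voiced stop (sonority 2).
/g/ is a voiced stop (sonority 2).
/ð/ is a voiced fricative (sonority 4).
/ʀ/→/d/: 7→2 (does not rise) — violation.
/d/→/b/: 2→2 (plateau, allowed) — ok.
/b/→/g/: 2→2 (plateau, allowed) — ok.
/g/→/ð/: 2→4 (rises) — ok.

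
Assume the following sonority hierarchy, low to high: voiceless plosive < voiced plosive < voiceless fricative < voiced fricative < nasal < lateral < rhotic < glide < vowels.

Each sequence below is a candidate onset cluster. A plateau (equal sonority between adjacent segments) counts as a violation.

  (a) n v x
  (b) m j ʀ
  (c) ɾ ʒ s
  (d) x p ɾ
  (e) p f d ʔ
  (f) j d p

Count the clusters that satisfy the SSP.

(a) n v x: profile 5-4-3 — violates.
(b) m j ʀ: profile 5-8-7 — violates.
(c) ɾ ʒ s: profile 7-4-3 — violates.
(d) x p ɾ: profile 3-1-7 — violates.
(e) p f d ʔ: profile 1-3-2-1 — violates.
(f) j d p: profile 8-2-1 — violates.

0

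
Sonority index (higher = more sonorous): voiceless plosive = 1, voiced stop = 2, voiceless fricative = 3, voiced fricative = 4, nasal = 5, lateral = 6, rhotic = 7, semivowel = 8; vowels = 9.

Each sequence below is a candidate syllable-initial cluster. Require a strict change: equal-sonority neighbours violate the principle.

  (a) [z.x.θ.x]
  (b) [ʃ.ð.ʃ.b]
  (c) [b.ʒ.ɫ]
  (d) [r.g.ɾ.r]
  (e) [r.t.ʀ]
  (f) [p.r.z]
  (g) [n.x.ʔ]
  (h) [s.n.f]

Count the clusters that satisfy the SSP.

(a) 4-3-3-3 → violates
(b) 3-4-3-2 → violates
(c) 2-4-6 → obeys
(d) 7-2-7-7 → violates
(e) 7-1-7 → violates
(f) 1-7-4 → violates
(g) 5-3-1 → violates
(h) 3-5-3 → violates

1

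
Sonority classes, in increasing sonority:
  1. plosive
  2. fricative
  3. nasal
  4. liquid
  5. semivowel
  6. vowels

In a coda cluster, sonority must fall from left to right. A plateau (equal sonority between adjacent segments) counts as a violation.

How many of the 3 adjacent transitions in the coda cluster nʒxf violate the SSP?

2

/n/ — nasal, sonority 3.
/ʒ/ — fricative, sonority 2.
/x/ — fricative, sonority 2.
/f/ — fricative, sonority 2.
/n/→/ʒ/: 3→2 (falls) — ok.
/ʒ/→/x/: 2→2 (plateau) — violation.
/x/→/f/: 2→2 (plateau) — violation.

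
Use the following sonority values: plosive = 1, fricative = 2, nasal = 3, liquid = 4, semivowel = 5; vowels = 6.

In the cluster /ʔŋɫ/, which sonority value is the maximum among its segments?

/ʔ/ is a plosive (sonority 1).
/ŋ/ is a nasal (sonority 3).
/ɫ/ is a liquid (sonority 4).
The maximum is 4.

4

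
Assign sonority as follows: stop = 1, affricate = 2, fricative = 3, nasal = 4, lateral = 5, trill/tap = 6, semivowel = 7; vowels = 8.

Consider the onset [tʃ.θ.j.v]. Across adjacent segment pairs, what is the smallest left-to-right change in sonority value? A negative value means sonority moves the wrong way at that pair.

-4

/tʃ/ — affricate, sonority 2.
/θ/ — fricative, sonority 3.
/j/ — semivowel, sonority 7.
/v/ — fricative, sonority 3.
/tʃ/→/θ/: change +1.
/θ/→/j/: change +4.
/j/→/v/: change -4.
Minimum = -4.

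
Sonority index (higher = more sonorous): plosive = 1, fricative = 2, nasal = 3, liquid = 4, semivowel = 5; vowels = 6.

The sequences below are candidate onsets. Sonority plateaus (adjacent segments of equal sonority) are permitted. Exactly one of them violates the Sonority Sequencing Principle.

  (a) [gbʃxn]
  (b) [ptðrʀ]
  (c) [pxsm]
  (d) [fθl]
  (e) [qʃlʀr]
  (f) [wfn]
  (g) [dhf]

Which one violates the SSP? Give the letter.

f

(a) sonority 1-1-2-2-3: well-formed.
(b) sonority 1-1-2-4-4: well-formed.
(c) sonority 1-2-2-3: well-formed.
(d) sonority 2-2-4: well-formed.
(e) sonority 1-2-4-4-4: well-formed.
(f) sonority 5-2-3: ill-formed.
(g) sonority 1-2-2: well-formed.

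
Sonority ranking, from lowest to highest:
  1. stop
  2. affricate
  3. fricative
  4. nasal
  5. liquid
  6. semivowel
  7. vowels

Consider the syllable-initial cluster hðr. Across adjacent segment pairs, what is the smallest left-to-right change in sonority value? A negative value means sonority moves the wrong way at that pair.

/h/ — fricative, sonority 3.
/ð/ — fricative, sonority 3.
/r/ — liquid, sonority 5.
/h/→/ð/: change +0.
/ð/→/r/: change +2.
Minimum = 0.

0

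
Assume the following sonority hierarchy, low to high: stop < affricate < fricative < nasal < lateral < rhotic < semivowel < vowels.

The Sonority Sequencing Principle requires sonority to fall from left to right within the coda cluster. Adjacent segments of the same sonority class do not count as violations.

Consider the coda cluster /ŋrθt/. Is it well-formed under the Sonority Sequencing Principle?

no

/ŋ/ — nasal, sonority 4.
/r/ — rhotic, sonority 6.
/θ/ — fricative, sonority 3.
/t/ — stop, sonority 1.
The profile is 4-6-3-1. Between /ŋ/ (4) and /r/ (6) sonority does not fall, so the cluster violates the SSP.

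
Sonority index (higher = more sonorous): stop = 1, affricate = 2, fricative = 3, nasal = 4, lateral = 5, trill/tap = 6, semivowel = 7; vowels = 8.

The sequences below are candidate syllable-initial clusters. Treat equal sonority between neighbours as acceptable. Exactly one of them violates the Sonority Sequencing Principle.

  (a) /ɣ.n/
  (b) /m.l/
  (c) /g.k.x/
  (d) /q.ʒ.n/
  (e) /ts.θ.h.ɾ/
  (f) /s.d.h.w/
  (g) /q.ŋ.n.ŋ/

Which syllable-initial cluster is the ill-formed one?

(a) 3-4 → obeys
(b) 4-5 → obeys
(c) 1-1-3 → obeys
(d) 1-3-4 → obeys
(e) 2-3-3-6 → obeys
(f) 3-1-3-7 → violates
(g) 1-4-4-4 → obeys

f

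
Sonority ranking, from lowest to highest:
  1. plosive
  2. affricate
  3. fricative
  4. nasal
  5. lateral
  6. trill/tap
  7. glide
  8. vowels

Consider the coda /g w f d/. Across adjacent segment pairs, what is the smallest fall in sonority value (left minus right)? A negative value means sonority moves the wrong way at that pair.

/g/: plosive = 1.
/w/: glide = 7.
/f/: fricative = 3.
/d/: plosive = 1.
/g/→/w/: change -6.
/w/→/f/: change +4.
/f/→/d/: change +2.
Minimum = -6.

-6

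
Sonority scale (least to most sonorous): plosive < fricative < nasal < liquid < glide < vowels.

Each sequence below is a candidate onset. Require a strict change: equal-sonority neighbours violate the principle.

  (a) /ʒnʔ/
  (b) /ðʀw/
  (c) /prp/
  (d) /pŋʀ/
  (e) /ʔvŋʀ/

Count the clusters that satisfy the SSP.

(a) 2-3-1 → violates
(b) 2-4-5 → obeys
(c) 1-4-1 → violates
(d) 1-3-4 → obeys
(e) 1-2-3-4 → obeys

3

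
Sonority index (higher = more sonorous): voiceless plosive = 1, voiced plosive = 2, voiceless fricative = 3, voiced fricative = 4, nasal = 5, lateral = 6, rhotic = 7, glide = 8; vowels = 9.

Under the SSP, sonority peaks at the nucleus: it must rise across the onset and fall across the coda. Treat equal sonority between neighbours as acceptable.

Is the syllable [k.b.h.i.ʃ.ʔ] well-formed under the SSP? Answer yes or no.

Onset: /k/ is a voiceless plosive (sonority 1), /b/ is a voiced plosive (sonority 2), /h/ is a voiceless fricative (sonority 3); then the nucleus /i/ (sonority 9).
Onset profile 1-2-3-9 — rises to the nucleus.
Coda: /ʃ/ is a voiceless fricative (sonority 3), /ʔ/ is a voiceless plosive (sonority 1).
Coda profile 9-3-1 — falls from the nucleus.

yes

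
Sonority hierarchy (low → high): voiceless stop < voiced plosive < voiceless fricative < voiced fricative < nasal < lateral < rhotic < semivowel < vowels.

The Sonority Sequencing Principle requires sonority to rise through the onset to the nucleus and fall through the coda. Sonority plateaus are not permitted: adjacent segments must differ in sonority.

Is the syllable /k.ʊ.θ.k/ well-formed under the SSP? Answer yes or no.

Onset: /k/ is a voiceless stop (sonority 1); then the nucleus /ʊ/ (sonority 9).
Onset profile 1-9 — rises to the nucleus.
Coda: /θ/ is a voiceless fricative (sonority 3), /k/ is a voiceless stop (sonority 1).
Coda profile 9-3-1 — falls from the nucleus.

yes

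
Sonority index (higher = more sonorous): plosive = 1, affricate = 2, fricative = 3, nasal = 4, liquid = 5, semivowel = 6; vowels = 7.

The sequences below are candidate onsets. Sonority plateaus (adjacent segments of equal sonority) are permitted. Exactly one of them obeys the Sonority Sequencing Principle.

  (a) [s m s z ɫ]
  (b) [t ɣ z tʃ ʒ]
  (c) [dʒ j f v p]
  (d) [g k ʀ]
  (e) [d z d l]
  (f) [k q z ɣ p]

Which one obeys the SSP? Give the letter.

d

(a) [s m s z ɫ]: profile 3-4-3-3-5 — violates.
(b) [t ɣ z tʃ ʒ]: profile 1-3-3-2-3 — violates.
(c) [dʒ j f v p]: profile 2-6-3-3-1 — violates.
(d) [g k ʀ]: profile 1-1-5 — obeys.
(e) [d z d l]: profile 1-3-1-5 — violates.
(f) [k q z ɣ p]: profile 1-1-3-3-1 — violates.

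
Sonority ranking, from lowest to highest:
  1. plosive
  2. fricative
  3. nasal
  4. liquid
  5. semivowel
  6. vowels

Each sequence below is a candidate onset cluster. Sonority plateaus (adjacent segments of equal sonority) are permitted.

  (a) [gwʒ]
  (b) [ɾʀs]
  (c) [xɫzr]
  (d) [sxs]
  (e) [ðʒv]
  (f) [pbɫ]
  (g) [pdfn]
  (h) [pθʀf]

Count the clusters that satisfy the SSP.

4

(a) 1-5-2 → violates
(b) 4-4-2 → violates
(c) 2-4-2-4 → violates
(d) 2-2-2 → obeys
(e) 2-2-2 → obeys
(f) 1-1-4 → obeys
(g) 1-1-2-3 → obeys
(h) 1-2-4-2 → violates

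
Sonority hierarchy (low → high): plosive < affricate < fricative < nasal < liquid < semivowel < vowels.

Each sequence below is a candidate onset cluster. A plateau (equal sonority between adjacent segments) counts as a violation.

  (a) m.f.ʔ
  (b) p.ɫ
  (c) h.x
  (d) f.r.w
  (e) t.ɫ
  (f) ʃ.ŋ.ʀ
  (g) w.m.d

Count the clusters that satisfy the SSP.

4

(a) m.f.ʔ: profile 4-3-1 — violates.
(b) p.ɫ: profile 1-5 — obeys.
(c) h.x: profile 3-3 — violates.
(d) f.r.w: profile 3-5-6 — obeys.
(e) t.ɫ: profile 1-5 — obeys.
(f) ʃ.ŋ.ʀ: profile 3-4-5 — obeys.
(g) w.m.d: profile 6-4-1 — violates.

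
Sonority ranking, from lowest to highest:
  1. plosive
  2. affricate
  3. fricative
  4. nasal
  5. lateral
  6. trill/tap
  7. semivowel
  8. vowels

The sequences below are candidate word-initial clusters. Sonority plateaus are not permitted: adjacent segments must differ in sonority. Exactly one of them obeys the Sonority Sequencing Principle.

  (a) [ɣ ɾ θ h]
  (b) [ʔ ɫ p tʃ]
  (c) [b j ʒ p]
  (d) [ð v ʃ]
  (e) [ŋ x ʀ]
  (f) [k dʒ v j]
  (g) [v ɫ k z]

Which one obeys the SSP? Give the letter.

(a) sonority 3-6-3-3: ill-formed.
(b) sonority 1-5-1-2: ill-formed.
(c) sonority 1-7-3-1: ill-formed.
(d) sonority 3-3-3: ill-formed.
(e) sonority 4-3-6: ill-formed.
(f) sonority 1-2-3-7: well-formed.
(g) sonority 3-5-1-3: ill-formed.

f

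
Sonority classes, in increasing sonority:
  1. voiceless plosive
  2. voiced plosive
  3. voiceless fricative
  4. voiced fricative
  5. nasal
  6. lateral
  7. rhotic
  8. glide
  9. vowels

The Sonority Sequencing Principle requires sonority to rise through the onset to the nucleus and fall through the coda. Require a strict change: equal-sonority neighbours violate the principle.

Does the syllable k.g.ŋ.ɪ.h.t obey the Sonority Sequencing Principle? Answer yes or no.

Onset: /k/ is a voiceless plosive (sonority 1), /g/ is a voiced plosive (sonority 2), /ŋ/ is a nasal (sonority 5); then the nucleus /ɪ/ (sonority 9).
Onset profile 1-2-5-9 — rises to the nucleus.
Coda: /h/ is a voiceless fricative (sonority 3), /t/ is a voiceless plosive (sonority 1).
Coda profile 9-3-1 — falls from the nucleus.

yes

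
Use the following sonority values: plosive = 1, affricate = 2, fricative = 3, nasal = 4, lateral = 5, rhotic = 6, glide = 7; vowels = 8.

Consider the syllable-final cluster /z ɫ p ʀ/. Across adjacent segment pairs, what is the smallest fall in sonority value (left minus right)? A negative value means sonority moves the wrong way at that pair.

/z/ — fricative, sonority 3.
/ɫ/ — lateral, sonority 5.
/p/ — plosive, sonority 1.
/ʀ/ — rhotic, sonority 6.
/z/→/ɫ/: change -2.
/ɫ/→/p/: change +4.
/p/→/ʀ/: change -5.
Minimum = -5.

-5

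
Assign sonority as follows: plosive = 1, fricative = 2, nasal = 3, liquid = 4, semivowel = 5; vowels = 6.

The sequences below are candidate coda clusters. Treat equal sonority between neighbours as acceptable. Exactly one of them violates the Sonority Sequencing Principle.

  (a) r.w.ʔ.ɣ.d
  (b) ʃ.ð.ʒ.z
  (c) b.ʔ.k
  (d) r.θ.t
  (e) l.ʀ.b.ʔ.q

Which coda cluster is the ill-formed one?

(a) sonority 4-5-1-2-1: ill-formed.
(b) sonority 2-2-2-2: well-formed.
(c) sonority 1-1-1: well-formed.
(d) sonority 4-2-1: well-formed.
(e) sonority 4-4-1-1-1: well-formed.

a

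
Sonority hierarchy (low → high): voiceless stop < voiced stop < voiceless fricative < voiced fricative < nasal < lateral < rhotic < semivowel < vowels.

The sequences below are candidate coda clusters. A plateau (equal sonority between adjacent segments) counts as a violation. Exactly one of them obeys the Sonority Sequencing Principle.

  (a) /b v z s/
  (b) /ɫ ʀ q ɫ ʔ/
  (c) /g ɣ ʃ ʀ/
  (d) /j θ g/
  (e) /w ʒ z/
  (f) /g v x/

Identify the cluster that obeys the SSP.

(a) sonority 2-4-4-3: ill-formed.
(b) sonority 6-7-1-6-1: ill-formed.
(c) sonority 2-4-3-7: ill-formed.
(d) sonority 8-3-2: well-formed.
(e) sonority 8-4-4: ill-formed.
(f) sonority 2-4-3: ill-formed.

d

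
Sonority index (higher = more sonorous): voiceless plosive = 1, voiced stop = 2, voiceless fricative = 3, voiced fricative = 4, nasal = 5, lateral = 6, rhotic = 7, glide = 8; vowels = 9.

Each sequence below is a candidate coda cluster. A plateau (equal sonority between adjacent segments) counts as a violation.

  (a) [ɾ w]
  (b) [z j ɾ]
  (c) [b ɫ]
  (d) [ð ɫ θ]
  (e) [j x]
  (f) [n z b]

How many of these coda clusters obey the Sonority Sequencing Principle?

(a) [ɾ w]: profile 7-8 — violates.
(b) [z j ɾ]: profile 4-8-7 — violates.
(c) [b ɫ]: profile 2-6 — violates.
(d) [ð ɫ θ]: profile 4-6-3 — violates.
(e) [j x]: profile 8-3 — obeys.
(f) [n z b]: profile 5-4-2 — obeys.

2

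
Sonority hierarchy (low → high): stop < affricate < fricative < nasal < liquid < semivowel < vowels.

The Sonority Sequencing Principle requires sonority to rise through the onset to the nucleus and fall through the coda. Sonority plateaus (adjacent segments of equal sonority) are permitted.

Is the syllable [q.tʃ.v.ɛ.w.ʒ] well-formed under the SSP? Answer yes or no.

Onset: /q/ is a stop (sonority 1), /tʃ/ is an affricate (sonority 2), /v/ is a fricative (sonority 3); then the nucleus /ɛ/ (sonority 7).
Onset profile 1-2-3-7 — rises to the nucleus.
Coda: /w/ is a semivowel (sonority 6), /ʒ/ is a fricative (sonority 3).
Coda profile 7-6-3 — falls from the nucleus.

yes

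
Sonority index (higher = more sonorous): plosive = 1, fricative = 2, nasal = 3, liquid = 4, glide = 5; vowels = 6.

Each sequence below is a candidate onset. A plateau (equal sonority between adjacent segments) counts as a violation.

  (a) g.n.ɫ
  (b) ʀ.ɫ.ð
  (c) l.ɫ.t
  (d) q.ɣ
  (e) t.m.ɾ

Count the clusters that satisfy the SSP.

3

(a) sonority 1-3-4: well-formed.
(b) sonority 4-4-2: ill-formed.
(c) sonority 4-4-1: ill-formed.
(d) sonority 1-2: well-formed.
(e) sonority 1-3-4: well-formed.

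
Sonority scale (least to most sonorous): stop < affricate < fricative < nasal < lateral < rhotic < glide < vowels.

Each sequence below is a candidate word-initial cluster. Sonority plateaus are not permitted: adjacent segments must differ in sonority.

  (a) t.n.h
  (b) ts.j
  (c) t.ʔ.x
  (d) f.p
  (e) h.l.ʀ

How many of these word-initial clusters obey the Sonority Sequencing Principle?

2

(a) sonority 1-4-3: ill-formed.
(b) sonority 2-7: well-formed.
(c) sonority 1-1-3: ill-formed.
(d) sonority 3-1: ill-formed.
(e) sonority 3-5-6: well-formed.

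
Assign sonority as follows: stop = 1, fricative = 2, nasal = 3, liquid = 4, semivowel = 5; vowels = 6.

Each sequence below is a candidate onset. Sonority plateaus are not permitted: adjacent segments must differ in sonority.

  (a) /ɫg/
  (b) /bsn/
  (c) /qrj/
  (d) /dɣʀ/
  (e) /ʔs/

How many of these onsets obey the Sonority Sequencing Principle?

(a) 4-1 → violates
(b) 1-2-3 → obeys
(c) 1-4-5 → obeys
(d) 1-2-4 → obeys
(e) 1-2 → obeys

4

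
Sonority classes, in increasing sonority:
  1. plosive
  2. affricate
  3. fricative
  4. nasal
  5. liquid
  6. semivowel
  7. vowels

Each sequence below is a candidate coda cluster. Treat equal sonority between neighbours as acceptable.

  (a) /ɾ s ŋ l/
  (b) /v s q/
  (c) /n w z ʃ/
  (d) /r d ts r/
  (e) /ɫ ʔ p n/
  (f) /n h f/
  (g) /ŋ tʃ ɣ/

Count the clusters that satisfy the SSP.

(a) 5-3-4-5 → violates
(b) 3-3-1 → obeys
(c) 4-6-3-3 → violates
(d) 5-1-2-5 → violates
(e) 5-1-1-4 → violates
(f) 4-3-3 → obeys
(g) 4-2-3 → violates

2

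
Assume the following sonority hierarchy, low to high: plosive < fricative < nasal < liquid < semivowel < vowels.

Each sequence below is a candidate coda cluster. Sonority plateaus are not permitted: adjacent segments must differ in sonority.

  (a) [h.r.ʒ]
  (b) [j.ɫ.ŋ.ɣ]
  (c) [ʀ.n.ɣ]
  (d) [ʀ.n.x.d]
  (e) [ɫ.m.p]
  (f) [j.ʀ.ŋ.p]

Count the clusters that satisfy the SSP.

(a) sonority 2-4-2: ill-formed.
(b) sonority 5-4-3-2: well-formed.
(c) sonority 4-3-2: well-formed.
(d) sonority 4-3-2-1: well-formed.
(e) sonority 4-3-1: well-formed.
(f) sonority 5-4-3-1: well-formed.

5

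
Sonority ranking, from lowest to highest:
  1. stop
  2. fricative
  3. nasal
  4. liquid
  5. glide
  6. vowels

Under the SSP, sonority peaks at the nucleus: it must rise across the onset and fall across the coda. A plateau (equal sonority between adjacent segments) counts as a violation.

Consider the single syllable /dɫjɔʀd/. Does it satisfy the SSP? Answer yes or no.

yes

Onset: /d/ is a stop (sonority 1), /ɫ/ is a liquid (sonority 4), /j/ is a glide (sonority 5); then the nucleus /ɔ/ (sonority 6).
Onset profile 1-4-5-6 — rises to the nucleus.
Coda: /ʀ/ is a liquid (sonority 4), /d/ is a stop (sonority 1).
Coda profile 6-4-1 — falls from the nucleus.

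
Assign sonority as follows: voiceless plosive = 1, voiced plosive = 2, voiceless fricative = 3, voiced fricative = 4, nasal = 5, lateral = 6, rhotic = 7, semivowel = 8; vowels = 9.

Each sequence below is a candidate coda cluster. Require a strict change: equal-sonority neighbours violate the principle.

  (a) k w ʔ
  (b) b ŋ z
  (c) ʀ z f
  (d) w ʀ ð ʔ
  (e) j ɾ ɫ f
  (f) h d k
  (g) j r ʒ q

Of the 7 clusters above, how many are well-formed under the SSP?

5

(a) 1-8-1 → violates
(b) 2-5-4 → violates
(c) 7-4-3 → obeys
(d) 8-7-4-1 → obeys
(e) 8-7-6-3 → obeys
(f) 3-2-1 → obeys
(g) 8-7-4-1 → obeys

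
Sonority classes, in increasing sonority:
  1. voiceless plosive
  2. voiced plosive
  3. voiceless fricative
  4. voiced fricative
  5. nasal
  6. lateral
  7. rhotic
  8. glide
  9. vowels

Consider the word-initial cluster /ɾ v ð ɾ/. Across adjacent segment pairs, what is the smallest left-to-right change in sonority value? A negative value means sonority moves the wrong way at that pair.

/ɾ/: rhotic = 7.
/v/: voiced fricative = 4.
/ð/: voiced fricative = 4.
/ɾ/: rhotic = 7.
/ɾ/→/v/: change -3.
/v/→/ð/: change +0.
/ð/→/ɾ/: change +3.
Minimum = -3.

-3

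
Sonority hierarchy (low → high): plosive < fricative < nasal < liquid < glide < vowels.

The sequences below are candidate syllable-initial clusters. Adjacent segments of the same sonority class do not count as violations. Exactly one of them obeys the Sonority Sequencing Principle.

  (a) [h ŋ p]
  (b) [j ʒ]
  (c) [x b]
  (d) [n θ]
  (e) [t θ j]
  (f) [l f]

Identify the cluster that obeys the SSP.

e

(a) 2-3-1 → violates
(b) 5-2 → violates
(c) 2-1 → violates
(d) 3-2 → violates
(e) 1-2-5 → obeys
(f) 4-2 → violates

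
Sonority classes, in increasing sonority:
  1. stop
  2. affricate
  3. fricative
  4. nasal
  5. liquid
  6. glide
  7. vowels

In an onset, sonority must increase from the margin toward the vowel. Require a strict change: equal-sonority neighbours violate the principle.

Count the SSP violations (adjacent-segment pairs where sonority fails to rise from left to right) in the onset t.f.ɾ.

0

/t/: stop = 1.
/f/: fricative = 3.
/ɾ/: liquid = 5.
/t/→/f/: 1→3 (rises) — ok.
/f/→/ɾ/: 3→5 (rises) — ok.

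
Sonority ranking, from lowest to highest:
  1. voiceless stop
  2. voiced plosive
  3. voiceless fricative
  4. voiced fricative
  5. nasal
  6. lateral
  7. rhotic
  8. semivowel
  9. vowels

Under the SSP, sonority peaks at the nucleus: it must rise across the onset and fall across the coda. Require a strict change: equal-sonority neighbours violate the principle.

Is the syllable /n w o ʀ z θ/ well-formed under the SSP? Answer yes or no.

yes

Onset: /n/ is a nasal (sonority 5), /w/ is a semivowel (sonority 8); then the nucleus /o/ (sonority 9).
Onset profile 5-8-9 — rises to the nucleus.
Coda: /ʀ/ is a rhotic (sonority 7), /z/ is a voiced fricative (sonority 4), /θ/ is a voiceless fricative (sonority 3).
Coda profile 9-7-4-3 — falls from the nucleus.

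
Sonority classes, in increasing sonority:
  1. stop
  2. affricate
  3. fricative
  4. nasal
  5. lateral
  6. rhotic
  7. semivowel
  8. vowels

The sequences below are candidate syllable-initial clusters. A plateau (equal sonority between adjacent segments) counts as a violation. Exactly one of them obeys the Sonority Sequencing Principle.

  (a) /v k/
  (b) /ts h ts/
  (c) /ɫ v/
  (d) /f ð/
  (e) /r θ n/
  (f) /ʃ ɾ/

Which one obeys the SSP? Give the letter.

f

(a) sonority 3-1: ill-formed.
(b) sonority 2-3-2: ill-formed.
(c) sonority 5-3: ill-formed.
(d) sonority 3-3: ill-formed.
(e) sonority 6-3-4: ill-formed.
(f) sonority 3-6: well-formed.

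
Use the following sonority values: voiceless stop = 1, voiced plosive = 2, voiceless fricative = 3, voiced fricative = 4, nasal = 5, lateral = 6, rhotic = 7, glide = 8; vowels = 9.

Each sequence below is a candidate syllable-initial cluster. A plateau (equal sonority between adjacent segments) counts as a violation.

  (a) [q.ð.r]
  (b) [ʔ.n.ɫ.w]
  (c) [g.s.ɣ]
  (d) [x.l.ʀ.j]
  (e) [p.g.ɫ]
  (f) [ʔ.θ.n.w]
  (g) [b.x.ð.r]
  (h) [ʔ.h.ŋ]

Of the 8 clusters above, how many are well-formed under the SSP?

(a) 1-4-7 → obeys
(b) 1-5-6-8 → obeys
(c) 2-3-4 → obeys
(d) 3-6-7-8 → obeys
(e) 1-2-6 → obeys
(f) 1-3-5-8 → obeys
(g) 2-3-4-7 → obeys
(h) 1-3-5 → obeys

8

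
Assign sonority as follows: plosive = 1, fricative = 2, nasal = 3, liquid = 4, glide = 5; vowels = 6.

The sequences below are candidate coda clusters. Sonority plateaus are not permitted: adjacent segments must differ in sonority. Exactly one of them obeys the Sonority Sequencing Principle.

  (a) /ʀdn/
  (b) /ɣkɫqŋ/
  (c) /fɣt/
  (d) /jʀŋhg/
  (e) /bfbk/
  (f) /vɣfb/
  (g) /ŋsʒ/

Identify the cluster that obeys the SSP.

(a) sonority 4-1-3: ill-formed.
(b) sonority 2-1-4-1-3: ill-formed.
(c) sonority 2-2-1: ill-formed.
(d) sonority 5-4-3-2-1: well-formed.
(e) sonority 1-2-1-1: ill-formed.
(f) sonority 2-2-2-1: ill-formed.
(g) sonority 3-2-2: ill-formed.

d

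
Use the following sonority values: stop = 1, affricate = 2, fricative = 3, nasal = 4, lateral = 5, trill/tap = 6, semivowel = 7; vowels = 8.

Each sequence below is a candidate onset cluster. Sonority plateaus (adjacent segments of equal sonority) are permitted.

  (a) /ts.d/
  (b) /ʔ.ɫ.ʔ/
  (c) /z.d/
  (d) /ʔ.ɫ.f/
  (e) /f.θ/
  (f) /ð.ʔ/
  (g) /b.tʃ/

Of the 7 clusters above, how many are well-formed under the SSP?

(a) /ts.d/: profile 2-1 — violates.
(b) /ʔ.ɫ.ʔ/: profile 1-5-1 — violates.
(c) /z.d/: profile 3-1 — violates.
(d) /ʔ.ɫ.f/: profile 1-5-3 — violates.
(e) /f.θ/: profile 3-3 — obeys.
(f) /ð.ʔ/: profile 3-1 — violates.
(g) /b.tʃ/: profile 1-2 — obeys.

2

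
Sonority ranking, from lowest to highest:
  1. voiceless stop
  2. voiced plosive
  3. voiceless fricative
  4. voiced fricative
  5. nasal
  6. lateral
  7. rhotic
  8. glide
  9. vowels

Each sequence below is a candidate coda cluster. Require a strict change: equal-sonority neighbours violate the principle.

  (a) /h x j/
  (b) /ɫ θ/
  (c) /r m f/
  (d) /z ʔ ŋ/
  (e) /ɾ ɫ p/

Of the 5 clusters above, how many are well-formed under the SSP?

3

(a) sonority 3-3-8: ill-formed.
(b) sonority 6-3: well-formed.
(c) sonority 7-5-3: well-formed.
(d) sonority 4-1-5: ill-formed.
(e) sonority 7-6-1: well-formed.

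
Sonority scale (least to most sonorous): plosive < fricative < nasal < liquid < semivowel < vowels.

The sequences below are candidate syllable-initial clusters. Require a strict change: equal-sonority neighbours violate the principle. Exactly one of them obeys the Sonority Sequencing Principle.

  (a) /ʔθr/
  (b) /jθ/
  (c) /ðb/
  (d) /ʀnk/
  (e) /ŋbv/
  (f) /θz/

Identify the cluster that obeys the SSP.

a

(a) sonority 1-2-4: well-formed.
(b) sonority 5-2: ill-formed.
(c) sonority 2-1: ill-formed.
(d) sonority 4-3-1: ill-formed.
(e) sonority 3-1-2: ill-formed.
(f) sonority 2-2: ill-formed.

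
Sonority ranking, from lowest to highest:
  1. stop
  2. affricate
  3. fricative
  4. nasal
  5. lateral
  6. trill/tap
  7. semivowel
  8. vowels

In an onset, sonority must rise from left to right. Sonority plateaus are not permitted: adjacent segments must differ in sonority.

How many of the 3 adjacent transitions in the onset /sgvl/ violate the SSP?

/s/: fricative = 3.
/g/: stop = 1.
/v/: fricative = 3.
/l/: lateral = 5.
/s/→/g/: 3→1 (does not rise) — violation.
/g/→/v/: 1→3 (rises) — ok.
/v/→/l/: 3→5 (rises) — ok.

1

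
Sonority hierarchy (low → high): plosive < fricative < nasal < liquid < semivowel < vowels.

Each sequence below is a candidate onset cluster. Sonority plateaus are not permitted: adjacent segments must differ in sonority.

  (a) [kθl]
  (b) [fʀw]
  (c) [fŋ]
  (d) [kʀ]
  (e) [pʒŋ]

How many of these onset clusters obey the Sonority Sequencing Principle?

(a) sonority 1-2-4: well-formed.
(b) sonority 2-4-5: well-formed.
(c) sonority 2-3: well-formed.
(d) sonority 1-4: well-formed.
(e) sonority 1-2-3: well-formed.

5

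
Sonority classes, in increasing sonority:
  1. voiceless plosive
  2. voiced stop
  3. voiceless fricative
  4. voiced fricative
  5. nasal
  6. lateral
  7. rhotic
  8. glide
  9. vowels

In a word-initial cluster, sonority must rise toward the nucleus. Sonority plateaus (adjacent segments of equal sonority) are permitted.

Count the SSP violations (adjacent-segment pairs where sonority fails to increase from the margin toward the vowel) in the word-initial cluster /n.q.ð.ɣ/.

1

/n/ — nasal, sonority 5.
/q/ — voiceless plosive, sonority 1.
/ð/ — voiced fricative, sonority 4.
/ɣ/ — voiced fricative, sonority 4.
/n/→/q/: 5→1 (does not rise) — violation.
/q/→/ð/: 1→4 (rises) — ok.
/ð/→/ɣ/: 4→4 (plateau, allowed) — ok.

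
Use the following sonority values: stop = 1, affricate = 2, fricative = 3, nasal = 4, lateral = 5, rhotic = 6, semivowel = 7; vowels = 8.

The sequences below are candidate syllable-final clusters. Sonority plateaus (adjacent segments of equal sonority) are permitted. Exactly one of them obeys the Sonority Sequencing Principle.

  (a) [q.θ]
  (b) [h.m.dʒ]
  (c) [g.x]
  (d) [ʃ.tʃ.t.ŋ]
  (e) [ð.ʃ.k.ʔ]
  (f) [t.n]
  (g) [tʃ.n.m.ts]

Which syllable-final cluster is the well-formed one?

(a) 1-3 → violates
(b) 3-4-2 → violates
(c) 1-3 → violates
(d) 3-2-1-4 → violates
(e) 3-3-1-1 → obeys
(f) 1-4 → violates
(g) 2-4-4-2 → violates

e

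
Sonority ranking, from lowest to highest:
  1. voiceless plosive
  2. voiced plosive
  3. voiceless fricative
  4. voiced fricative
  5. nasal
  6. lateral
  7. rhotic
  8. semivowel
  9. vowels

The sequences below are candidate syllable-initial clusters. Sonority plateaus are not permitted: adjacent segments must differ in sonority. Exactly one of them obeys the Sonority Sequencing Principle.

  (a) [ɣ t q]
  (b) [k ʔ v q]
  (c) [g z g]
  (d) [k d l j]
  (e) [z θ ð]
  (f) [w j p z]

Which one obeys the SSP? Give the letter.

(a) 4-1-1 → violates
(b) 1-1-4-1 → violates
(c) 2-4-2 → violates
(d) 1-2-6-8 → obeys
(e) 4-3-4 → violates
(f) 8-8-1-4 → violates

d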